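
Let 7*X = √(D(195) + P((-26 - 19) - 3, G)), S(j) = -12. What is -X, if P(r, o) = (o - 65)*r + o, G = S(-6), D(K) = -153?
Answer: -√3531/7 ≈ -8.4889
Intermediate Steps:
G = -12
P(r, o) = o + r*(-65 + o) (P(r, o) = (-65 + o)*r + o = r*(-65 + o) + o = o + r*(-65 + o))
X = √3531/7 (X = √(-153 + (-12 - 65*((-26 - 19) - 3) - 12*((-26 - 19) - 3)))/7 = √(-153 + (-12 - 65*(-45 - 3) - 12*(-45 - 3)))/7 = √(-153 + (-12 - 65*(-48) - 12*(-48)))/7 = √(-153 + (-12 + 3120 + 576))/7 = √(-153 + 3684)/7 = √3531/7 ≈ 8.4889)
-X = -√3531/7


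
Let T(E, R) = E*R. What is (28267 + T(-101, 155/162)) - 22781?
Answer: 873077/162 ≈ 5389.4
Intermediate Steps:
(28267 + T(-101, 155/162)) - 22781 = (28267 - 15655/162) - 22781 = 4563599/162 - 22781 = 873077/162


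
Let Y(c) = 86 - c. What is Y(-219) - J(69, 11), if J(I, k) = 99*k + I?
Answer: -853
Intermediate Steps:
J(I, k) = I + 99*k
Y(-219) - J(69, 11) = (86 - 1*(-219)) - (69 + 99*11) = (86 + 219) - (69 + 1089) = 305 - 1*1158 = 305 - 1158 = -853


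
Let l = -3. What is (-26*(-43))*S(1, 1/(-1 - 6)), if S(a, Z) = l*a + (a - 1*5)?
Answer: -7826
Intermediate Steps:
S(a, Z) = -5 - 2*a (S(a, Z) = -3*a + (a - 1*5) = -3*a + (a - 5) = -3*a + (-5 + a) = -5 - 2*a)
(-26*(-43))*S(1, 1/(-1 - 6)) = (-26*(-43))*(-5 - 2*1) = 1118*(-5 - 2) = 1118*(-7) = -7826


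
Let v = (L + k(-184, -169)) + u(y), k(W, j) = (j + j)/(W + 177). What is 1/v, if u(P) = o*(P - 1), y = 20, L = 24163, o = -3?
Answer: 7/169080 ≈ 4.1401e-5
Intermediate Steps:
k(W, j) = 2*j/(177 + W) (k(W, j) = (2*j)/(177 + W) = 2*j/(177 + W))
u(P) = 3 - 3*P (u(P) = -3*(P - 1) = -3*(-1 + P) = 3 - 3*P)
v = 169080/7 (v = (24163 + 2*(-169)/(177 - 184)) + (3 - 3*20) = (24163 + 2*(-169)/(-7)) + (3 - 60) = (24163 + 2*(-169)*(-⅐)) - 57 = (24163 + 338/7) - 57 = 169479/7 - 57 = 169080/7 ≈ 24154.)
1/v = 1/(169080/7) = 7/169080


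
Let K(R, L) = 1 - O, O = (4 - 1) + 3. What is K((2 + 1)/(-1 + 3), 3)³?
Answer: -125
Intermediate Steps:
O = 6 (O = 3 + 3 = 6)
K(R, L) = -5 (K(R, L) = 1 - 1*6 = 1 - 6 = -5)
K((2 + 1)/(-1 + 3), 3)³ = (-5)³ = -125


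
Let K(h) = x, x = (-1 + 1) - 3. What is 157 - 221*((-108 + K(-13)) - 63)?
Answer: 38611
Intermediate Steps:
x = -3 (x = 0 - 3 = -3)
K(h) = -3
157 - 221*((-108 + K(-13)) - 63) = 157 - 221*((-108 - 3) - 63) = 157 - 221*(-111 - 63) = 157 - 221*(-174) = 157 + 38454 = 38611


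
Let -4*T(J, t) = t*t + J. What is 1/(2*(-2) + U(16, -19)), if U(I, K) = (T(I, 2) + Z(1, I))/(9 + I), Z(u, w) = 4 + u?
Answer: -1/4 ≈ -0.25000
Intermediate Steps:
T(J, t) = -J/4 - t**2/4 (T(J, t) = -(t*t + J)/4 = -(t**2 + J)/4 = -(J + t**2)/4 = -J/4 - t**2/4)
U(I, K) = (4 - I/4)/(9 + I) (U(I, K) = ((-I/4 - 1/4*2**2) + (4 + 1))/(9 + I) = ((-I/4 - 1/4*4) + 5)/(9 + I) = ((-I/4 - 1) + 5)/(9 + I) = ((-1 - I/4) + 5)/(9 + I) = (4 - I/4)/(9 + I))
1/(2*(-2) + U(16, -19)) = 1/(2*(-2) + (16 - 1*16)/(4*(9 + 16))) = 1/(-4 + (1/4)*(16 - 16)/25) = 1/(-4 + (1/4)*(1/25)*0) = 1/(-4 + 0) = 1/(-4) = -1/4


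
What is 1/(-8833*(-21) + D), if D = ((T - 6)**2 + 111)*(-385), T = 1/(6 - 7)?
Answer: 1/123893 ≈ 8.0715e-6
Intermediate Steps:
T = -1 (T = 1/(-1) = -1)
D = -61600 (D = ((-1 - 6)**2 + 111)*(-385) = ((-7)**2 + 111)*(-385) = (49 + 111)*(-385) = 160*(-385) = -61600)
1/(-8833*(-21) + D) = 1/(-8833*(-21) - 61600) = 1/(185493 - 61600) = 1/123893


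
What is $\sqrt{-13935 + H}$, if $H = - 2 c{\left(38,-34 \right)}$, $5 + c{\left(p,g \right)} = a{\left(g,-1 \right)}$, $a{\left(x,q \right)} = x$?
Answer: $i \sqrt{13857} \approx 117.72 i$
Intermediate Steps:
$c{\left(p,g \right)} = -5 + g$
$H = 78$ ($H = - 2 \left(-5 - 34\right) = \left(-2\right) \left(-39\right) = 78$)
$\sqrt{-13935 + H} = \sqrt{-13935 + 78} = \sqrt{-13857} = i \sqrt{13857}$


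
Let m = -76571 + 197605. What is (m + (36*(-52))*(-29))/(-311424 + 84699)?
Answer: -175322/226725 ≈ -0.77328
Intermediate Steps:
m = 121034
(m + (36*(-52))*(-29))/(-311424 + 84699) = (121034 + (36*(-52))*(-29))/(-311424 + 84699) = (121034 - 1872*(-29))/(-226725) = (121034 + 54288)*(-1/226725) = 175322*(-1/226725) = -175322/226725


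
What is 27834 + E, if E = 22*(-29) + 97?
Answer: 27293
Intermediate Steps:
E = -541 (E = -638 + 97 = -541)
27834 + E = 27834 - 541 = 27293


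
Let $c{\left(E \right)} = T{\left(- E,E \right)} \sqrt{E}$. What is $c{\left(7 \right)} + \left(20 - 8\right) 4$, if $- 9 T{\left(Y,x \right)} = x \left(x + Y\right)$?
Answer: $48$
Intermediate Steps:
$T{\left(Y,x \right)} = - \frac{x \left(Y + x\right)}{9}$ ($T{\left(Y,x \right)} = - \frac{x \left(x + Y\right)}{9} = - \frac{x \left(Y + x\right)}{9}$)
$c{\left(E \right)} = 0$ ($c{\left(E \right)} = - \frac{E \left(- E + E\right)}{9} \sqrt{E} = \left(- \frac{1}{9}\right) E 0 \sqrt{E} = 0 \sqrt{E} = 0$)
$c{\left(7 \right)} + \left(20 - 8\right) 4 = 0 + \left(20 - 8\right) 4 = 0 + 12 \cdot 4 = 0 + 48 = 48$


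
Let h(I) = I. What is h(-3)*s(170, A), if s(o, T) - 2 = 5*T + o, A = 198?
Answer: -3486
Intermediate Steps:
s(o, T) = 2 + o + 5*T (s(o, T) = 2 + (5*T + o) = 2 + (o + 5*T) = 2 + o + 5*T)
h(-3)*s(170, A) = -3*(2 + 170 + 5*198) = -3*(2 + 170 + 990) = -3*1162 = -3486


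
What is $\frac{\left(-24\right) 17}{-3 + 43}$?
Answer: $- \frac{51}{5} \approx -10.2$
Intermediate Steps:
$\frac{\left(-24\right) 17}{-3 + 43} = - \frac{408}{40} = \left(-408\right) \frac{1}{40} = - \frac{51}{5}$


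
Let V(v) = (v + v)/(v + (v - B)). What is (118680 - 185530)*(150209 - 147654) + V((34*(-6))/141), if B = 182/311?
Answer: -4342634472602/25425 ≈ -1.7080e+8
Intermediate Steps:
B = 182/311 (B = 182*(1/311) = 182/311 ≈ 0.58521)
V(v) = 2*v/(-182/311 + 2*v) (V(v) = (v + v)/(v + (v - 1*182/311)) = (2*v)/(v + (v - 182/311)) = (2*v)/(v + (-182/311 + v)) = (2*v)/(-182/311 + 2*v) = 2*v/(-182/311 + 2*v))
(118680 - 185530)*(150209 - 147654) + V((34*(-6))/141) = (118680 - 185530)*(150209 - 147654) + 311*((34*(-6))/141)/(-91 + 311*((34*(-6))/141)) = -66850*2555 + 311*(-204*1/141)/(-91 + 311*(-204*1/141)) = -170801750 + 311*(-68/47)/(-91 + 311*(-68/47)) = -170801750 + 311*(-68/47)/(-91 - 21148/47) = -170801750 + 311*(-68/47)/(-25425/47) = -170801750 + 311*(-68/47)*(-47/25425) = -170801750 + 21148/25425 = -4342634472602/25425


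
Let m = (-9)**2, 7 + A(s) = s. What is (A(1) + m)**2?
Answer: 5625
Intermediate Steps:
A(s) = -7 + s
m = 81
(A(1) + m)**2 = ((-7 + 1) + 81)**2 = (-6 + 81)**2 = 75**2 = 5625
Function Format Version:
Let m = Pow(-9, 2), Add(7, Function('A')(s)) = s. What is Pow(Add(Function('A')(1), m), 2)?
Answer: 5625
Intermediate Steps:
Function('A')(s) = Add(-7, s)
m = 81
Pow(Add(Function('A')(1), m), 2) = Pow(Add(Add(-7, 1), 81), 2) = Pow(Add(-6, 81), 2) = Pow(75, 2) = 5625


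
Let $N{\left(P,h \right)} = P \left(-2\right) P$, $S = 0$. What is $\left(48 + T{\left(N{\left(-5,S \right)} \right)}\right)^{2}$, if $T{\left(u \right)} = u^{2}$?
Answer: $6492304$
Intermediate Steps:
$N{\left(P,h \right)} = - 2 P^{2}$ ($N{\left(P,h \right)} = - 2 P P = - 2 P^{2}$)
$\left(48 + T{\left(N{\left(-5,S \right)} \right)}\right)^{2} = \left(48 + \left(- 2 \left(-5\right)^{2}\right)^{2}\right)^{2} = \left(48 + \left(\left(-2\right) 25\right)^{2}\right)^{2} = \left(48 + \left(-50\right)^{2}\right)^{2} = \left(48 + 2500\right)^{2} = 2548^{2} = 6492304$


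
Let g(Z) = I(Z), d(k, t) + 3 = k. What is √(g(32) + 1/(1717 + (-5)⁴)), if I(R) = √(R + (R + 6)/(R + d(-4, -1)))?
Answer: √(58550 + 27424820*√838)/11710 ≈ 2.4063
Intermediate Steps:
d(k, t) = -3 + k
I(R) = √(R + (6 + R)/(-7 + R)) (I(R) = √(R + (R + 6)/(R + (-3 - 4))) = √(R + (6 + R)/(R - 7)) = √(R + (6 + R)/(-7 + R)))
g(Z) = √((6 + Z + Z*(-7 + Z))/(-7 + Z))
√(g(32) + 1/(1717 + (-5)⁴)) = √(√((6 + 32 + 32*(-7 + 32))/(-7 + 32)) + 1/(1717 + (-5)⁴)) = √(√((6 + 32 + 32*25)/25) + 1/(1717 + 625)) = √(√((6 + 32 + 800)/25) + 1/2342) = √(√((1/25)*838) + 1/2342) = √(√(838/25) + 1/2342) = √(√838/5 + 1/2342) = √(1/2342 + √838/5)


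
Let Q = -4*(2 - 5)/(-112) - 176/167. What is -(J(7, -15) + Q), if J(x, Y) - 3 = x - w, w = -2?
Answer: -50683/4676 ≈ -10.839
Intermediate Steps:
J(x, Y) = 5 + x (J(x, Y) = 3 + (x - 1*(-2)) = 3 + (x + 2) = 3 + (2 + x) = 5 + x)
Q = -5429/4676 (Q = -4*(-3)*(-1/112) - 176*1/167 = 12*(-1/112) - 176/167 = -3/28 - 176/167 = -5429/4676 ≈ -1.1610)
-(J(7, -15) + Q) = -((5 + 7) - 5429/4676) = -(12 - 5429/4676) = -1*50683/4676 = -50683/4676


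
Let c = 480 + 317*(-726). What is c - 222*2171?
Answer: -711624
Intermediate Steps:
c = -229662 (c = 480 - 230142 = -229662)
c - 222*2171 = -229662 - 222*2171 = -229662 - 481962 = -711624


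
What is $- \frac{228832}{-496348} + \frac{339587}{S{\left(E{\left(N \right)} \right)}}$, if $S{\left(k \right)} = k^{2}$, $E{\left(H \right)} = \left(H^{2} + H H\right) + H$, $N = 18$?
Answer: $\frac{67513283717}{55039533372} \approx 1.2266$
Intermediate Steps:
$E{\left(H \right)} = H + 2 H^{2}$ ($E{\left(H \right)} = \left(H^{2} + H^{2}\right) + H = 2 H^{2} + H = H + 2 H^{2}$)
$- \frac{228832}{-496348} + \frac{339587}{S{\left(E{\left(N \right)} \right)}} = - \frac{228832}{-496348} + \frac{339587}{\left(18 \left(1 + 2 \cdot 18\right)\right)^{2}} = \left(-228832\right) \left(- \frac{1}{496348}\right) + \frac{339587}{\left(18 \left(1 + 36\right)\right)^{2}} = \frac{57208}{124087} + \frac{339587}{\left(18 \cdot 37\right)^{2}} = \frac{57208}{124087} + \frac{339587}{666^{2}} = \frac{57208}{124087} + \frac{339587}{443556} = \frac{67513283717}{55039533372}$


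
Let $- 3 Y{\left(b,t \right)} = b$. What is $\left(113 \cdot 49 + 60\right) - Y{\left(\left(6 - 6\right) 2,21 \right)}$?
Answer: $5597$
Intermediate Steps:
$Y{\left(b,t \right)} = - \frac{b}{3}$
$\left(113 \cdot 49 + 60\right) - Y{\left(\left(6 - 6\right) 2,21 \right)} = \left(113 \cdot 49 + 60\right) - - \frac{\left(6 - 6\right) 2}{3} = \left(5537 + 60\right) - - \frac{0 \cdot 2}{3} = 5597 - \left(- \frac{1}{3}\right) 0 = 5597 - 0 = 5597 + 0 = 5597$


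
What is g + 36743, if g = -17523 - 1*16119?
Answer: 3101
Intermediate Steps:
g = -33642 (g = -17523 - 16119 = -33642)
g + 36743 = -33642 + 36743 = 3101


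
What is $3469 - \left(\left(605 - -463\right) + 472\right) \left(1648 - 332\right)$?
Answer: $-2023171$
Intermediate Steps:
$3469 - \left(\left(605 - -463\right) + 472\right) \left(1648 - 332\right) = 3469 - \left(\left(605 + 463\right) + 472\right) 1316 = 3469 - \left(1068 + 472\right) 1316 = 3469 - 1540 \cdot 1316 = 3469 - 2026640 = -2023171$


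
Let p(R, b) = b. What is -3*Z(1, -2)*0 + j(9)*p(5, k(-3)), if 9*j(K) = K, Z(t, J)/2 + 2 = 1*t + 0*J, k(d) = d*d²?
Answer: -27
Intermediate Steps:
k(d) = d³
Z(t, J) = -4 + 2*t (Z(t, J) = -4 + 2*(1*t + 0*J) = -4 + 2*(t + 0) = -4 + 2*t)
j(K) = K/9
-3*Z(1, -2)*0 + j(9)*p(5, k(-3)) = -3*(-4 + 2*1)*0 + ((⅑)*9)*(-3)³ = -3*(-4 + 2)*0 + 1*(-27) = -3*(-2)*0 - 27 = 6*0 - 27 = 0 - 27 = -27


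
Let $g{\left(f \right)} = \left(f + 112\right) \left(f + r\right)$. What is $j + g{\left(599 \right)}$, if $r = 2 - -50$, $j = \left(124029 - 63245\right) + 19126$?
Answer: $542771$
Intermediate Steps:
$j = 79910$ ($j = 60784 + 19126 = 79910$)
$r = 52$ ($r = 2 + 50 = 52$)
$g{\left(f \right)} = \left(52 + f\right) \left(112 + f\right)$ ($g{\left(f \right)} = \left(f + 112\right) \left(f + 52\right) = \left(112 + f\right) \left(52 + f\right) = \left(52 + f\right) \left(112 + f\right)$)
$j + g{\left(599 \right)} = 79910 + \left(5824 + 599^{2} + 164 \cdot 599\right) = 79910 + \left(5824 + 358801 + 98236\right) = 79910 + 462861 = 542771$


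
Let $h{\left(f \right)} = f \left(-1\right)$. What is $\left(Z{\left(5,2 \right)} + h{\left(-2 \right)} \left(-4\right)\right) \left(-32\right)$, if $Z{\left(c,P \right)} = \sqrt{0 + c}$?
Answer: $256 - 32 \sqrt{5} \approx 184.45$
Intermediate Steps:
$Z{\left(c,P \right)} = \sqrt{c}$
$h{\left(f \right)} = - f$
$\left(Z{\left(5,2 \right)} + h{\left(-2 \right)} \left(-4\right)\right) \left(-32\right) = \left(\sqrt{5} + \left(-1\right) \left(-2\right) \left(-4\right)\right) \left(-32\right) = \left(\sqrt{5} + 2 \left(-4\right)\right) \left(-32\right) = \left(\sqrt{5} - 8\right) \left(-32\right) = \left(-8 + \sqrt{5}\right) \left(-32\right) = 256 - 32 \sqrt{5}$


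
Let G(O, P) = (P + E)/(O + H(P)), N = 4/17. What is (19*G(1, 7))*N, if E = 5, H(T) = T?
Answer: 114/17 ≈ 6.7059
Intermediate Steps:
N = 4/17 (N = 4*(1/17) = 4/17 ≈ 0.23529)
G(O, P) = (5 + P)/(O + P) (G(O, P) = (P + 5)/(O + P) = (5 + P)/(O + P))
(19*G(1, 7))*N = (19*((5 + 7)/(1 + 7)))*(4/17) = (19*(12/8))*(4/17) = (19*((⅛)*12))*(4/17) = (19*(3/2))*(4/17) = (57/2)*(4/17) = 114/17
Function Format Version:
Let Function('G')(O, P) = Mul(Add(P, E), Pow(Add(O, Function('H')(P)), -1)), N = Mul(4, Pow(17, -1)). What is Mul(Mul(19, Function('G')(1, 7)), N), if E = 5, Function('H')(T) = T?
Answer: Rational(114, 17) ≈ 6.7059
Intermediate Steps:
N = Rational(4, 17) (N = Mul(4, Rational(1, 17)) = Rational(4, 17) ≈ 0.23529)
Function('G')(O, P) = Mul(Pow(Add(O, P), -1), Add(5, P)) (Function('G')(O, P) = Mul(Add(P, 5), Pow(Add(O, P), -1)) = Mul(Add(5, P), Pow(Add(O, P), -1)) = Mul(Pow(Add(O, P), -1), Add(5, P)))
Mul(Mul(19, Function('G')(1, 7)), N) = Mul(Mul(19, Mul(Pow(Add(1, 7), -1), Add(5, 7))), Rational(4, 17)) = Mul(Mul(19, Mul(Pow(8, -1), 12)), Rational(4, 17)) = Mul(Mul(19, Mul(Rational(1, 8), 12)), Rational(4, 17)) = Mul(Mul(19, Rational(3, 2)), Rational(4, 17)) = Mul(Rational(57, 2), Rational(4, 17)) = Rational(114, 17)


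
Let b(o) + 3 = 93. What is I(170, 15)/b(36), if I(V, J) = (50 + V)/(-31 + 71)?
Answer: 11/180 ≈ 0.061111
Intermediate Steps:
I(V, J) = 5/4 + V/40 (I(V, J) = (50 + V)/40 = (50 + V)*(1/40) = 5/4 + V/40)
b(o) = 90 (b(o) = -3 + 93 = 90)
I(170, 15)/b(36) = (5/4 + (1/40)*170)/90 = (5/4 + 17/4)*(1/90) = (11/2)*(1/90) = 11/180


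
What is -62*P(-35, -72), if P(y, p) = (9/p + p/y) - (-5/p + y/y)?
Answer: -33697/630 ≈ -53.487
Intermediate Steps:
P(y, p) = -1 + 14/p + p/y (P(y, p) = (9/p + p/y) - (-5/p + 1) = (9/p + p/y) - (1 - 5/p) = (9/p + p/y) + (-1 + 5/p) = -1 + 14/p + p/y)
-62*P(-35, -72) = -62*(-1 + 14/(-72) - 72/(-35)) = -62*(-1 + 14*(-1/72) - 72*(-1/35)) = -62*(-1 - 7/36 + 72/35) = -62*1087/1260 = -33697/630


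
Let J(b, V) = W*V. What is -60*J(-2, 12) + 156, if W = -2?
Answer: 1596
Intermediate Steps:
J(b, V) = -2*V
-60*J(-2, 12) + 156 = -(-120)*12 + 156 = -60*(-24) + 156 = 1440 + 156 = 1596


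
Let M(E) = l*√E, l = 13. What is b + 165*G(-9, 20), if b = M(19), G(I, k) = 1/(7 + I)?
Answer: -165/2 + 13*√19 ≈ -25.834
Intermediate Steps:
M(E) = 13*√E
b = 13*√19 ≈ 56.666
b + 165*G(-9, 20) = 13*√19 + 165/(7 - 9) = 13*√19 + 165/(-2) = 13*√19 + 165*(-½) = 13*√19 - 165/2 = -165/2 + 13*√19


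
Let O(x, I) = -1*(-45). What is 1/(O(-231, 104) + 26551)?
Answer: 1/26596 ≈ 3.7600e-5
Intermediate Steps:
O(x, I) = 45
1/(O(-231, 104) + 26551) = 1/(45 + 26551) = 1/26596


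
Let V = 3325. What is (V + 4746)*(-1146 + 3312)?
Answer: 17481786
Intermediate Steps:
(V + 4746)*(-1146 + 3312) = (3325 + 4746)*(-1146 + 3312) = 8071*2166 = 17481786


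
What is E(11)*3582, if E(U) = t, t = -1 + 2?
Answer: 3582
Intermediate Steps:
t = 1
E(U) = 1
E(11)*3582 = 1*3582 = 3582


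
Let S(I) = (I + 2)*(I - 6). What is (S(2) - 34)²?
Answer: 2500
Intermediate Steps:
S(I) = (-6 + I)*(2 + I) (S(I) = (2 + I)*(-6 + I) = (-6 + I)*(2 + I))
(S(2) - 34)² = ((-12 + 2² - 4*2) - 34)² = ((-12 + 4 - 8) - 34)² = (-16 - 34)² = (-50)² = 2500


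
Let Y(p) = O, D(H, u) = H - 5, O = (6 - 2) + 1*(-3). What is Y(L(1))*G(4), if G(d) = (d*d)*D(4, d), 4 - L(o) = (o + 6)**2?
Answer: -16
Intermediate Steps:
L(o) = 4 - (6 + o)**2 (L(o) = 4 - (o + 6)**2 = 4 - (6 + o)**2)
O = 1 (O = 4 - 3 = 1)
D(H, u) = -5 + H
Y(p) = 1
G(d) = -d**2 (G(d) = (d*d)*(-5 + 4) = d**2*(-1) = -d**2)
Y(L(1))*G(4) = 1*(-1*4**2) = 1*(-1*16) = 1*(-16) = -16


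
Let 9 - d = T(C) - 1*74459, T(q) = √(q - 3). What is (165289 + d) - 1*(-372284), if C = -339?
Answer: 612041 - 3*I*√38 ≈ 6.1204e+5 - 18.493*I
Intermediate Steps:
T(q) = √(-3 + q)
d = 74468 - 3*I*√38 (d = 9 - (√(-3 - 339) - 1*74459) = 9 - (√(-342) - 74459) = 9 - (3*I*√38 - 74459) = 9 - (-74459 + 3*I*√38) = 9 + (74459 - 3*I*√38) = 74468 - 3*I*√38 ≈ 74468.0 - 18.493*I)
(165289 + d) - 1*(-372284) = (165289 + (74468 - 3*I*√38)) - 1*(-372284) = (239757 - 3*I*√38) + 372284 = 612041 - 3*I*√38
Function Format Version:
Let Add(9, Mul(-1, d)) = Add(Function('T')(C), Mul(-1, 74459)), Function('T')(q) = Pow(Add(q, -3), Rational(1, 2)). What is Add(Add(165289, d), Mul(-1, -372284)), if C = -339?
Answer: Add(612041, Mul(-3, I, Pow(38, Rational(1, 2)))) ≈ Add(6.1204e+5, Mul(-18.493, I))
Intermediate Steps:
Function('T')(q) = Pow(Add(-3, q), Rational(1, 2))
d = Add(74468, Mul(-3, I, Pow(38, Rational(1, 2)))) (d = Add(9, Mul(-1, Add(Pow(Add(-3, -339), Rational(1, 2)), Mul(-1, 74459)))) = Add(9, Mul(-1, Add(Pow(-342, Rational(1, 2)), -74459))) = Add(9, Mul(-1, Add(Mul(3, I, Pow(38, Rational(1, 2))), -74459))) = Add(9, Mul(-1, Add(-74459, Mul(3, I, Pow(38, Rational(1, 2)))))) = Add(9, Add(74459, Mul(-3, I, Pow(38, Rational(1, 2))))) = Add(74468, Mul(-3, I, Pow(38, Rational(1, 2)))) ≈ Add(74468., Mul(-18.493, I)))
Add(Add(165289, d), Mul(-1, -372284)) = Add(Add(165289, Add(74468, Mul(-3, I, Pow(38, Rational(1, 2))))), Mul(-1, -372284)) = Add(Add(239757, Mul(-3, I, Pow(38, Rational(1, 2)))), 372284) = Add(612041, Mul(-3, I, Pow(38, Rational(1, 2))))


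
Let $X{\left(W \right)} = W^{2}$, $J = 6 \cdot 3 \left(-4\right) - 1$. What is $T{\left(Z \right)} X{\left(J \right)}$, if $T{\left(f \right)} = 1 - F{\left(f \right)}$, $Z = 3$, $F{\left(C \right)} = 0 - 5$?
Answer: $31974$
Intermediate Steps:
$J = -73$ ($J = 18 \left(-4\right) - 1 = -72 - 1 = -73$)
$F{\left(C \right)} = -5$ ($F{\left(C \right)} = 0 - 5 = -5$)
$T{\left(f \right)} = 6$ ($T{\left(f \right)} = 1 - -5 = 1 + 5 = 6$)
$T{\left(Z \right)} X{\left(J \right)} = 6 \left(-73\right)^{2} = 6 \cdot 5329 = 31974$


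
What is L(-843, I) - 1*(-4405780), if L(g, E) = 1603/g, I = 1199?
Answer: 3714070937/843 ≈ 4.4058e+6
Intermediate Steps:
L(-843, I) - 1*(-4405780) = 1603/(-843) - 1*(-4405780) = 1603*(-1/843) + 4405780 = -1603/843 + 4405780 = 3714070937/843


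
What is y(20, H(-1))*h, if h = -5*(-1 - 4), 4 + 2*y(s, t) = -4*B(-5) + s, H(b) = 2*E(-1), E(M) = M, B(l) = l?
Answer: 450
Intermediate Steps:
H(b) = -2 (H(b) = 2*(-1) = -2)
y(s, t) = 8 + s/2 (y(s, t) = -2 + (-4*(-5) + s)/2 = -2 + (20 + s)/2 = -2 + (10 + s/2) = 8 + s/2)
h = 25 (h = -5*(-5) = 25)
y(20, H(-1))*h = (8 + (1/2)*20)*25 = (8 + 10)*25 = 18*25 = 450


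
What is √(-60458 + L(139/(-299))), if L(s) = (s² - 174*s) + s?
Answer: 2*I*√1349449071/299 ≈ 245.72*I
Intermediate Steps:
L(s) = s² - 173*s
√(-60458 + L(139/(-299))) = √(-60458 + (139/(-299))*(-173 + 139/(-299))) = √(-60458 + (139*(-1/299))*(-173 + 139*(-1/299))) = √(-60458 - 139*(-173 - 139/299)/299) = √(-60458 - 139/299*(-51866/299)) = √(-60458 + 7209374/89401) = √(-5397796284/89401) = 2*I*√1349449071/299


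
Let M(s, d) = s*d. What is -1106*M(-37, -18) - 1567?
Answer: -738163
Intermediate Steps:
M(s, d) = d*s
-1106*M(-37, -18) - 1567 = -(-19908)*(-37) - 1567 = -1106*666 - 1567 = -736596 - 1567 = -738163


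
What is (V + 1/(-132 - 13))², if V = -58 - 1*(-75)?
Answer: 6071296/21025 ≈ 288.77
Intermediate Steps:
V = 17 (V = -58 + 75 = 17)
(V + 1/(-132 - 13))² = (17 + 1/(-132 - 13))² = (17 + 1/(-145))² = (17 - 1/145)² = (2464/145)² = 6071296/21025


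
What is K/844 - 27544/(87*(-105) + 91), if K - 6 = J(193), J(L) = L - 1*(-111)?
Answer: 3256347/954142 ≈ 3.4129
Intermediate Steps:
J(L) = 111 + L (J(L) = L + 111 = 111 + L)
K = 310 (K = 6 + (111 + 193) = 6 + 304 = 310)
K/844 - 27544/(87*(-105) + 91) = 310/844 - 27544/(87*(-105) + 91) = 310*(1/844) - 27544/(-9135 + 91) = 155/422 - 27544/(-9044) = 155/422 - 27544*(-1/9044) = 155/422 + 6886/2261 = 3256347/954142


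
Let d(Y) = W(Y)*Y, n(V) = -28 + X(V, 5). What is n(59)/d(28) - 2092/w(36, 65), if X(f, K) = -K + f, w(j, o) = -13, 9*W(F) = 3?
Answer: 29795/182 ≈ 163.71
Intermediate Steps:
W(F) = ⅓ (W(F) = (⅑)*3 = ⅓)
X(f, K) = f - K
n(V) = -33 + V (n(V) = -28 + (V - 1*5) = -28 + (V - 5) = -28 + (-5 + V) = -33 + V)
d(Y) = Y/3
n(59)/d(28) - 2092/w(36, 65) = (-33 + 59)/(((⅓)*28)) - 2092/(-13) = 26/(28/3) - 2092*(-1/13) = 26*(3/28) + 2092/13 = 39/14 + 2092/13 = 29795/182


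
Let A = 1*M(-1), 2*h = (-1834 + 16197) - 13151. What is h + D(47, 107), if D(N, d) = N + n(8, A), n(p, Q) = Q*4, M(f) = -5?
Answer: 633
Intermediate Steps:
h = 606 (h = ((-1834 + 16197) - 13151)/2 = (14363 - 13151)/2 = (½)*1212 = 606)
A = -5 (A = 1*(-5) = -5)
n(p, Q) = 4*Q
D(N, d) = -20 + N (D(N, d) = N + 4*(-5) = N - 20 = -20 + N)
h + D(47, 107) = 606 + (-20 + 47) = 606 + 27 = 633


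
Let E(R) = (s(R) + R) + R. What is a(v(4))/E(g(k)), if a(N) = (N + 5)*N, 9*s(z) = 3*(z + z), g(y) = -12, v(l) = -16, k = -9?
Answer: -11/2 ≈ -5.5000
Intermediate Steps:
s(z) = 2*z/3 (s(z) = (3*(z + z))/9 = (3*(2*z))/9 = (6*z)/9 = 2*z/3)
E(R) = 8*R/3 (E(R) = (2*R/3 + R) + R = 5*R/3 + R = 8*R/3)
a(N) = N*(5 + N) (a(N) = (5 + N)*N = N*(5 + N))
a(v(4))/E(g(k)) = (-16*(5 - 16))/(((8/3)*(-12))) = -16*(-11)/(-32) = 176*(-1/32) = -11/2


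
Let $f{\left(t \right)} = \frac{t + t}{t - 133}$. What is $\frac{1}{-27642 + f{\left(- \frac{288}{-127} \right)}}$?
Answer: $- \frac{16603}{458940702} \approx -3.6177 \cdot 10^{-5}$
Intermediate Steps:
$f{\left(t \right)} = \frac{2 t}{-133 + t}$
$\frac{1}{-27642 + f{\left(- \frac{288}{-127} \right)}} = \frac{1}{-27642 + \frac{2 \left(- \frac{288}{-127}\right)}{-133 - \frac{288}{-127}}} = \frac{1}{-27642 + \frac{2 \left(\left(-288\right) \left(- \frac{1}{127}\right)\right)}{-133 - - \frac{288}{127}}} = \frac{1}{-27642 + 2 \cdot \frac{288}{127} \frac{1}{-133 + \frac{288}{127}}} = \frac{1}{-27642 + 2 \cdot \frac{288}{127} \frac{1}{- \frac{16603}{127}}} = \frac{1}{-27642 + 2 \cdot \frac{288}{127} \left(- \frac{127}{16603}\right)} = \frac{1}{-27642 - \frac{576}{16603}} = \frac{1}{- \frac{458940702}{16603}} = - \frac{16603}{458940702}$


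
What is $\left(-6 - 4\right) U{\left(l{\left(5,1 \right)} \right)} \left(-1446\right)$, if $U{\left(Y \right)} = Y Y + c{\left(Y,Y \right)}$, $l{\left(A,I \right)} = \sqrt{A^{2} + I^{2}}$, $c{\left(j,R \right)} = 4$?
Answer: $433800$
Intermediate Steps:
$U{\left(Y \right)} = 4 + Y^{2}$ ($U{\left(Y \right)} = Y Y + 4 = Y^{2} + 4 = 4 + Y^{2}$)
$\left(-6 - 4\right) U{\left(l{\left(5,1 \right)} \right)} \left(-1446\right) = \left(-6 - 4\right) \left(4 + \left(\sqrt{5^{2} + 1^{2}}\right)^{2}\right) \left(-1446\right) = - 10 \left(4 + \left(\sqrt{25 + 1}\right)^{2}\right) \left(-1446\right) = - 10 \left(4 + \left(\sqrt{26}\right)^{2}\right) \left(-1446\right) = - 10 \left(4 + 26\right) \left(-1446\right) = \left(-10\right) 30 \left(-1446\right) = \left(-300\right) \left(-1446\right) = 433800$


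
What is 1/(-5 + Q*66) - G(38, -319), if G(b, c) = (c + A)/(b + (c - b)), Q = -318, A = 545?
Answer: 4744099/6696767 ≈ 0.70842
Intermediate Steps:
G(b, c) = (545 + c)/c (G(b, c) = (c + 545)/(b + (c - b)) = (545 + c)/c)
1/(-5 + Q*66) - G(38, -319) = 1/(-5 - 318*66) - (545 - 319)/(-319) = 1/(-5 - 20988) - (-1)*226/319 = 1/(-20993) - 1*(-226/319) = -1/20993 + 226/319 = 4744099/6696767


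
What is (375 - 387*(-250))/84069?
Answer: 32375/28023 ≈ 1.1553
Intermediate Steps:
(375 - 387*(-250))/84069 = (375 + 96750)*(1/84069) = 97125*(1/84069) = 32375/28023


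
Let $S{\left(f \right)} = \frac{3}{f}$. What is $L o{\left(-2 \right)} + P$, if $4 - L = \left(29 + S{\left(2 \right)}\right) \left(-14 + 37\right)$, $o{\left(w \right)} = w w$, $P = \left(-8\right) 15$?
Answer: $-2910$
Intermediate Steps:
$P = -120$
$o{\left(w \right)} = w^{2}$
$L = - \frac{1395}{2}$ ($L = 4 - \left(29 + \frac{3}{2}\right) \left(-14 + 37\right) = 4 - \left(29 + 3 \cdot \frac{1}{2}\right) 23 = 4 - \left(29 + \frac{3}{2}\right) 23 = 4 - \frac{61}{2} \cdot 23 = 4 - \frac{1403}{2} = - \frac{1395}{2} \approx -697.5$)
$L o{\left(-2 \right)} + P = - \frac{1395 \left(-2\right)^{2}}{2} - 120 = \left(- \frac{1395}{2}\right) 4 - 120 = -2790 - 120 = -2910$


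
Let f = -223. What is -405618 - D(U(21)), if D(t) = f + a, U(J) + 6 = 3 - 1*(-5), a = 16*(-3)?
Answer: -405347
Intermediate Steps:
a = -48
U(J) = 2 (U(J) = -6 + (3 - 1*(-5)) = -6 + (3 + 5) = -6 + 8 = 2)
D(t) = -271 (D(t) = -223 - 48 = -271)
-405618 - D(U(21)) = -405618 - 1*(-271) = -405618 + 271 = -405347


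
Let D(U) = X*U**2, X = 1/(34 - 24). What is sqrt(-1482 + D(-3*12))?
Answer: 7*I*sqrt(690)/5 ≈ 36.775*I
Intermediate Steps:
X = 1/10 ≈ 0.10000
D(U) = U**2/10
sqrt(-1482 + D(-3*12)) = sqrt(-1482 + (-3*12)**2/10) = sqrt(-1482 + (1/10)*(-36)**2) = sqrt(-1482 + (1/10)*1296) = sqrt(-1482 + 648/5) = sqrt(-6762/5) = 7*I*sqrt(690)/5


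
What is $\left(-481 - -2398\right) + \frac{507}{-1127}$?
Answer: $\frac{2159952}{1127} \approx 1916.6$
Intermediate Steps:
$\left(-481 - -2398\right) + \frac{507}{-1127} = \left(-481 + 2398\right) + 507 \left(- \frac{1}{1127}\right) = 1917 - \frac{507}{1127} = \frac{2159952}{1127}$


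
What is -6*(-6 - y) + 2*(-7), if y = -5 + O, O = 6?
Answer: 28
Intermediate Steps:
y = 1 (y = -5 + 6 = 1)
-6*(-6 - y) + 2*(-7) = -6*(-6 - 1*1) + 2*(-7) = -6*(-6 - 1) - 14 = -6*(-7) - 14 = 42 - 14 = 28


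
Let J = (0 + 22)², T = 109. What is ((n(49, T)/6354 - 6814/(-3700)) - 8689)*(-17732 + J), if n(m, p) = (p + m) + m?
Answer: 48925051594496/326525 ≈ 1.4984e+8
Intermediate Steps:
J = 484 (J = 22² = 484)
n(m, p) = p + 2*m (n(m, p) = (m + p) + m = p + 2*m)
((n(49, T)/6354 - 6814/(-3700)) - 8689)*(-17732 + J) = (((109 + 2*49)/6354 - 6814/(-3700)) - 8689)*(-17732 + 484) = (((109 + 98)*(1/6354) - 6814*(-1/3700)) - 8689)*(-17248) = ((207*(1/6354) + 3407/1850) - 8689)*(-17248) = ((23/706 + 3407/1850) - 8689)*(-17248) = (611973/326525 - 8689)*(-17248) = -2836563752/326525*(-17248) = 48925051594496/326525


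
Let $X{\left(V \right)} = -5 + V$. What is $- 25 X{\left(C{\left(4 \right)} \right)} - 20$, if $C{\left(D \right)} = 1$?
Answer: $80$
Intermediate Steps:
$- 25 X{\left(C{\left(4 \right)} \right)} - 20 = - 25 \left(-5 + 1\right) - 20 = \left(-25\right) \left(-4\right) - 20 = 100 - 20 = 80$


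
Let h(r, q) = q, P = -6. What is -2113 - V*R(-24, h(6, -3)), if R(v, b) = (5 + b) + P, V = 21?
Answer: -2029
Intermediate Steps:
R(v, b) = -1 + b (R(v, b) = (5 + b) - 6 = -1 + b)
-2113 - V*R(-24, h(6, -3)) = -2113 - 21*(-1 - 3) = -2113 - 21*(-4) = -2113 - 1*(-84) = -2113 + 84 = -2029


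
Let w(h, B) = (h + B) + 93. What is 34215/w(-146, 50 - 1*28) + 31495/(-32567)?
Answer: -1115256250/1009577 ≈ -1104.7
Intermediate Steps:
w(h, B) = 93 + B + h (w(h, B) = (B + h) + 93 = 93 + B + h)
34215/w(-146, 50 - 1*28) + 31495/(-32567) = 34215/(93 + (50 - 1*28) - 146) + 31495/(-32567) = 34215/(93 + (50 - 28) - 146) + 31495*(-1/32567) = 34215/(93 + 22 - 146) - 31495/32567 = 34215/(-31) - 31495/32567 = 34215*(-1/31) - 31495/32567 = -34215/31 - 31495/32567 = -1115256250/1009577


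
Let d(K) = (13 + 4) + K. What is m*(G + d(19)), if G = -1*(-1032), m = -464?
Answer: -495552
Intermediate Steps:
d(K) = 17 + K
G = 1032
m*(G + d(19)) = -464*(1032 + (17 + 19)) = -464*(1032 + 36) = -464*1068 = -495552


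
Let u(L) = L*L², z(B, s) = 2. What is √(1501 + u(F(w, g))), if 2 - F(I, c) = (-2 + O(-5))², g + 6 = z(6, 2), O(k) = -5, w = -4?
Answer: I*√102322 ≈ 319.88*I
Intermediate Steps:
g = -4 (g = -6 + 2 = -4)
F(I, c) = -47 (F(I, c) = 2 - (-2 - 5)² = 2 - 1*(-7)² = 2 - 1*49 = 2 - 49 = -47)
u(L) = L³
√(1501 + u(F(w, g))) = √(1501 + (-47)³) = √(1501 - 103823) = √(-102322) = I*√102322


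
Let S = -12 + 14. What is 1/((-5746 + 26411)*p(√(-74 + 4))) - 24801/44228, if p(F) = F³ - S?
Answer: (-17937943275*√70 + 512534779*I)/(913971620*(-I + 35*√70)) ≈ -0.56075 + 8.2625e-8*I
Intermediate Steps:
S = 2
p(F) = -2 + F³ (p(F) = F³ - 1*2 = F³ - 2 = -2 + F³)
1/((-5746 + 26411)*p(√(-74 + 4))) - 24801/44228 = 1/((-5746 + 26411)*(-2 + (√(-74 + 4))³)) - 24801/44228 = 1/(20665*(-2 + (√(-70))³)) - 24801*1/44228 = 1/(20665*(-2 + (I*√70)³)) - 24801/44228 = 1/(20665*(-2 - 70*I*√70)) - 24801/44228 = -24801/44228 + 1/(20665*(-2 - 70*I*√70))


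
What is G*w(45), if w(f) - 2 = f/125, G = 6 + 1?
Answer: 413/25 ≈ 16.520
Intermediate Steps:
G = 7
w(f) = 2 + f/125
G*w(45) = 7*(2 + (1/125)*45) = 7*(2 + 9/25) = 7*(59/25) = 413/25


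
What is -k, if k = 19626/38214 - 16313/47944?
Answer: -52927327/305355336 ≈ -0.17333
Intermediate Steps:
k = 52927327/305355336 (k = 19626*(1/38214) - 16313*1/47944 = 3271/6369 - 16313/47944 = 52927327/305355336 ≈ 0.17333)
-k = -1*52927327/305355336 = -52927327/305355336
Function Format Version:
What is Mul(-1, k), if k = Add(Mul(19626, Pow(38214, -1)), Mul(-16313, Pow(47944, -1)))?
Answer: Rational(-52927327, 305355336) ≈ -0.17333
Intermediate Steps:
k = Rational(52927327, 305355336) (k = Add(Mul(19626, Rational(1, 38214)), Mul(-16313, Rational(1, 47944))) = Add(Rational(3271, 6369), Rational(-16313, 47944)) = Rational(52927327, 305355336) ≈ 0.17333)
Mul(-1, k) = Mul(-1, Rational(52927327, 305355336)) = Rational(-52927327, 305355336)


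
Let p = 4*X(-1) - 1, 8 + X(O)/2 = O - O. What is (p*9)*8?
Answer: -4680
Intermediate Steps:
X(O) = -16 (X(O) = -16 + 2*(O - O) = -16 + 2*0 = -16 + 0 = -16)
p = -65 (p = 4*(-16) - 1 = -64 - 1 = -65)
(p*9)*8 = -65*9*8 = -585*8 = -4680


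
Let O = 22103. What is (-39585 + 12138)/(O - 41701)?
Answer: 27447/19598 ≈ 1.4005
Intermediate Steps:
(-39585 + 12138)/(O - 41701) = (-39585 + 12138)/(22103 - 41701) = -27447/(-19598) = -27447*(-1/19598) = 27447/19598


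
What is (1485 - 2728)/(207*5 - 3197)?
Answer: 1243/2162 ≈ 0.57493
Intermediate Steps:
(1485 - 2728)/(207*5 - 3197) = -1243/(1035 - 3197) = -1243/(-2162) = -1243*(-1/2162) = 1243/2162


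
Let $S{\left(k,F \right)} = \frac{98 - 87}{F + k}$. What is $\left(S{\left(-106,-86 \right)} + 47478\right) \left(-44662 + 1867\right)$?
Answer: $- \frac{130036387725}{64} \approx -2.0318 \cdot 10^{9}$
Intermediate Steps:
$S{\left(k,F \right)} = \frac{11}{F + k}$
$\left(S{\left(-106,-86 \right)} + 47478\right) \left(-44662 + 1867\right) = \left(\frac{11}{-86 - 106} + 47478\right) \left(-44662 + 1867\right) = \left(\frac{11}{-192} + 47478\right) \left(-42795\right) = \left(11 \left(- \frac{1}{192}\right) + 47478\right) \left(-42795\right) = \left(- \frac{11}{192} + 47478\right) \left(-42795\right) = \frac{9115765}{192} \left(-42795\right) = - \frac{130036387725}{64}$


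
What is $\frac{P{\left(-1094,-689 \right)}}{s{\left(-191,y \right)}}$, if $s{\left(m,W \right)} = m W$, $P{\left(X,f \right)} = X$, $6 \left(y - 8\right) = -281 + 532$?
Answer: $\frac{6564}{57109} \approx 0.11494$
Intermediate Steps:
$y = \frac{299}{6}$ ($y = 8 + \frac{-281 + 532}{6} = 8 + \frac{1}{6} \cdot 251 = 8 + \frac{251}{6} = \frac{299}{6} \approx 49.833$)
$s{\left(m,W \right)} = W m$
$\frac{P{\left(-1094,-689 \right)}}{s{\left(-191,y \right)}} = - \frac{1094}{\frac{299}{6} \left(-191\right)} = - \frac{1094}{- \frac{57109}{6}} = \left(-1094\right) \left(- \frac{6}{57109}\right) = \frac{6564}{57109}$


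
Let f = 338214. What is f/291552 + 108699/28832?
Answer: 431695801/87562784 ≈ 4.9301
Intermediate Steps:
f/291552 + 108699/28832 = 338214/291552 + 108699/28832 = 338214*(1/291552) + 108699*(1/28832) = 56369/48592 + 108699/28832 = 431695801/87562784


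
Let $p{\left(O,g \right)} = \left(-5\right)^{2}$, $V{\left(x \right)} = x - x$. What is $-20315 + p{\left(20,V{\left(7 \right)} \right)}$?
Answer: $-20290$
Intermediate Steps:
$V{\left(x \right)} = 0$
$p{\left(O,g \right)} = 25$
$-20315 + p{\left(20,V{\left(7 \right)} \right)} = -20315 + 25 = -20290$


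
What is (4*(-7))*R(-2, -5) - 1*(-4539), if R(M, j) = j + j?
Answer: 4819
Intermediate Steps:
R(M, j) = 2*j
(4*(-7))*R(-2, -5) - 1*(-4539) = (4*(-7))*(2*(-5)) - 1*(-4539) = -28*(-10) + 4539 = 280 + 4539 = 4819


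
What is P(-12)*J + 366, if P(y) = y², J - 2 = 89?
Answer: 13470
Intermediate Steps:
J = 91 (J = 2 + 89 = 91)
P(-12)*J + 366 = (-12)²*91 + 366 = 144*91 + 366 = 13104 + 366 = 13470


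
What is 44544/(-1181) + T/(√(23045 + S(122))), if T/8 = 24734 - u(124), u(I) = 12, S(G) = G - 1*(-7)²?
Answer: -44544/1181 + 98888*√23118/11559 ≈ 1263.0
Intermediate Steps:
S(G) = -49 + G (S(G) = G - 1*49 = G - 49 = -49 + G)
T = 197776 (T = 8*(24734 - 1*12) = 8*(24734 - 12) = 8*24722 = 197776)
44544/(-1181) + T/(√(23045 + S(122))) = 44544/(-1181) + 197776/(√(23045 + (-49 + 122))) = 44544*(-1/1181) + 197776/(√(23045 + 73)) = -44544/1181 + 197776/(√23118) = -44544/1181 + 197776*(√23118/23118) = -44544/1181 + 98888*√23118/11559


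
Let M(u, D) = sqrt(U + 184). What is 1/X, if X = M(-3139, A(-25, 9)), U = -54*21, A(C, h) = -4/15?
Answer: -I*sqrt(38)/190 ≈ -0.032444*I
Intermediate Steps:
A(C, h) = -4/15 (A(C, h) = -4*1/15 = -4/15)
U = -1134
M(u, D) = 5*I*sqrt(38) (M(u, D) = sqrt(-1134 + 184) = sqrt(-950) = 5*I*sqrt(38))
X = 5*I*sqrt(38) ≈ 30.822*I
1/X = 1/(5*I*sqrt(38)) = -I*sqrt(38)/190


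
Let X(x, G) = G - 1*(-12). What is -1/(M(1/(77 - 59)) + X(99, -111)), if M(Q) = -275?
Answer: 1/374 ≈ 0.0026738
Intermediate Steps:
X(x, G) = 12 + G (X(x, G) = G + 12 = 12 + G)
-1/(M(1/(77 - 59)) + X(99, -111)) = -1/(-275 + (12 - 111)) = -1/(-275 - 99) = -1/(-374) = -1*(-1/374) = 1/374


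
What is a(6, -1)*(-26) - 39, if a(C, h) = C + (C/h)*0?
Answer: -195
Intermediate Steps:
a(C, h) = C (a(C, h) = C + 0 = C)
a(6, -1)*(-26) - 39 = 6*(-26) - 39 = -156 - 39 = -195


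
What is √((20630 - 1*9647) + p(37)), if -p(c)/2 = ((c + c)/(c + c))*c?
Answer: √10909 ≈ 104.45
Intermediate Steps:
p(c) = -2*c (p(c) = -2*(c + c)/(c + c)*c = -2*(2*c)/((2*c))*c = -2*(2*c)*(1/(2*c))*c = -2*c)
√((20630 - 1*9647) + p(37)) = √((20630 - 1*9647) - 2*37) = √((20630 - 9647) - 74) = √(10983 - 74) = √10909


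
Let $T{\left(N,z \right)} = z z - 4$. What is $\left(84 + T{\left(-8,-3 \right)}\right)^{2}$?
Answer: $7921$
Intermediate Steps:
$T{\left(N,z \right)} = -4 + z^{2}$ ($T{\left(N,z \right)} = z^{2} - 4 = -4 + z^{2}$)
$\left(84 + T{\left(-8,-3 \right)}\right)^{2} = \left(84 - \left(4 - \left(-3\right)^{2}\right)\right)^{2} = \left(84 + \left(-4 + 9\right)\right)^{2} = \left(84 + 5\right)^{2} = 89^{2} = 7921$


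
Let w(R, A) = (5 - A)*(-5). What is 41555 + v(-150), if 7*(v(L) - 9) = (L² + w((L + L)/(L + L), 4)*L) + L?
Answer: 44864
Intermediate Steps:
w(R, A) = -25 + 5*A
v(L) = 9 - 4*L/7 + L²/7 (v(L) = 9 + ((L² + (-25 + 5*4)*L) + L)/7 = 9 + ((L² + (-25 + 20)*L) + L)/7 = 9 + ((L² - 5*L) + L)/7 = 9 + (L² - 4*L)/7 = 9 + (-4*L/7 + L²/7) = 9 - 4*L/7 + L²/7)
41555 + v(-150) = 41555 + (9 - 4/7*(-150) + (⅐)*(-150)²) = 41555 + (9 + 600/7 + (⅐)*22500) = 41555 + (9 + 600/7 + 22500/7) = 41555 + 3309 = 44864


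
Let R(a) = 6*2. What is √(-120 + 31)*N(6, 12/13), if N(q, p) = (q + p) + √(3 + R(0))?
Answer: I*√89*(90/13 + √15) ≈ 101.85*I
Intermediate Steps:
R(a) = 12
N(q, p) = p + q + √15 (N(q, p) = (q + p) + √(3 + 12) = (p + q) + √15 = p + q + √15)
√(-120 + 31)*N(6, 12/13) = √(-120 + 31)*(12/13 + 6 + √15) = √(-89)*(12*(1/13) + 6 + √15) = (I*√89)*(12/13 + 6 + √15) = (I*√89)*(90/13 + √15) = I*√89*(90/13 + √15)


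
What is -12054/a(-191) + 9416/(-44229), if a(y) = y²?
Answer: -876641462/1613518149 ≈ -0.54331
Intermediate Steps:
-12054/a(-191) + 9416/(-44229) = -12054/((-191)²) + 9416/(-44229) = -12054/36481 + 9416*(-1/44229) = -12054*1/36481 - 9416/44229 = -12054/36481 - 9416/44229 = -876641462/1613518149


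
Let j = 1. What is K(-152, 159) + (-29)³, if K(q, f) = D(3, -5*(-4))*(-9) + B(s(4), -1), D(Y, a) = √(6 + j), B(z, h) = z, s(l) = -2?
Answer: -24391 - 9*√7 ≈ -24415.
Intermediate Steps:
D(Y, a) = √7 (D(Y, a) = √(6 + 1) = √7)
K(q, f) = -2 - 9*√7 (K(q, f) = √7*(-9) - 2 = -9*√7 - 2 = -2 - 9*√7)
K(-152, 159) + (-29)³ = (-2 - 9*√7) + (-29)³ = (-2 - 9*√7) - 24389 = -24391 - 9*√7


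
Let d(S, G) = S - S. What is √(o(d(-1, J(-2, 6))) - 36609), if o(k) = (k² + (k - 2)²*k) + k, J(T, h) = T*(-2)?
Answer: I*√36609 ≈ 191.33*I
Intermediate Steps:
J(T, h) = -2*T
d(S, G) = 0
o(k) = k + k² + k*(-2 + k)² (o(k) = (k² + (-2 + k)²*k) + k = (k² + k*(-2 + k)²) + k = k + k² + k*(-2 + k)²)
√(o(d(-1, J(-2, 6))) - 36609) = √(0*(1 + 0 + (-2 + 0)²) - 36609) = √(0*(1 + 0 + (-2)²) - 36609) = √(0*(1 + 0 + 4) - 36609) = √(0*5 - 36609) = √(0 - 36609) = √(-36609) = I*√36609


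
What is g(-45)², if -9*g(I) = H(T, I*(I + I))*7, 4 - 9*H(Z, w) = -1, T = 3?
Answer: 1225/6561 ≈ 0.18671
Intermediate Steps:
H(Z, w) = 5/9 (H(Z, w) = 4/9 - ⅑*(-1) = 4/9 + ⅑ = 5/9)
g(I) = -35/81 (g(I) = -5*7/81 = -⅑*35/9 = -35/81)
g(-45)² = (-35/81)² = 1225/6561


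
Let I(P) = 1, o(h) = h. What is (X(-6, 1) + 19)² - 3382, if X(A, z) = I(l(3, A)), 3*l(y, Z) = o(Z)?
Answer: -2982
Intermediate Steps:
l(y, Z) = Z/3
X(A, z) = 1
(X(-6, 1) + 19)² - 3382 = (1 + 19)² - 3382 = 20² - 3382 = 400 - 3382 = -2982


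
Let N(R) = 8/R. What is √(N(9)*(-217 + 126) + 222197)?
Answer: √1999045/3 ≈ 471.29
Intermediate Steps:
√(N(9)*(-217 + 126) + 222197) = √((8/9)*(-217 + 126) + 222197) = √((8*(⅑))*(-91) + 222197) = √((8/9)*(-91) + 222197) = √(-728/9 + 222197) = √(1999045/9) = √1999045/3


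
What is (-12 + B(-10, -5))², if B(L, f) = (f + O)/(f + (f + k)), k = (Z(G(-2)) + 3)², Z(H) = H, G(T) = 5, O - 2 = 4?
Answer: 418609/2916 ≈ 143.56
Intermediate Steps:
O = 6 (O = 2 + 4 = 6)
k = 64 (k = (5 + 3)² = 8² = 64)
B(L, f) = (6 + f)/(64 + 2*f) (B(L, f) = (f + 6)/(f + (f + 64)) = (6 + f)/(f + (64 + f)) = (6 + f)/(64 + 2*f))
(-12 + B(-10, -5))² = (-12 + (6 - 5)/(2*(32 - 5)))² = (-12 + (½)*1/27)² = (-12 + (½)*(1/27)*1)² = (-12 + 1/54)² = (-647/54)² = 418609/2916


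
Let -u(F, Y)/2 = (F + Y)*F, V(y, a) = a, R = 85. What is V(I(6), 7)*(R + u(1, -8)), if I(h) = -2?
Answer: 693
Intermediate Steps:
u(F, Y) = -2*F*(F + Y) (u(F, Y) = -2*(F + Y)*F = -2*F*(F + Y))
V(I(6), 7)*(R + u(1, -8)) = 7*(85 - 2*1*(1 - 8)) = 7*(85 - 2*1*(-7)) = 7*(85 + 14) = 7*99 = 693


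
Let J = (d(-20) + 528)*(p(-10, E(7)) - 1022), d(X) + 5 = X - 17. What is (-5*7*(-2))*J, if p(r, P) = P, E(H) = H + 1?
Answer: -34496280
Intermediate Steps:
E(H) = 1 + H
d(X) = -22 + X (d(X) = -5 + (X - 17) = -5 + (-17 + X) = -22 + X)
J = -492804 (J = ((-22 - 20) + 528)*((1 + 7) - 1022) = (-42 + 528)*(8 - 1022) = 486*(-1014) = -492804)
(-5*7*(-2))*J = (-5*7*(-2))*(-492804) = -35*(-2)*(-492804) = 70*(-492804) = -34496280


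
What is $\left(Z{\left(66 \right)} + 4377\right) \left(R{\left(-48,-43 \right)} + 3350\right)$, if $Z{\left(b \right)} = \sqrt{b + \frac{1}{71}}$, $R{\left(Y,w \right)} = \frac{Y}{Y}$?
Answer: $14667327 + \frac{3351 \sqrt{332777}}{71} \approx 1.4695 \cdot 10^{7}$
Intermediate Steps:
$R{\left(Y,w \right)} = 1$
$Z{\left(b \right)} = \sqrt{\frac{1}{71} + b}$ ($Z{\left(b \right)} = \sqrt{b + \frac{1}{71}} = \sqrt{\frac{1}{71} + b}$)
$\left(Z{\left(66 \right)} + 4377\right) \left(R{\left(-48,-43 \right)} + 3350\right) = \left(\frac{\sqrt{71 + 5041 \cdot 66}}{71} + 4377\right) \left(1 + 3350\right) = \left(\frac{\sqrt{71 + 332706}}{71} + 4377\right) 3351 = \left(\frac{\sqrt{332777}}{71} + 4377\right) 3351 = \left(4377 + \frac{\sqrt{332777}}{71}\right) 3351 = 14667327 + \frac{3351 \sqrt{332777}}{71}$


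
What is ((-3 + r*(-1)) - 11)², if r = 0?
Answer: 196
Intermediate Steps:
((-3 + r*(-1)) - 11)² = ((-3 + 0*(-1)) - 11)² = ((-3 + 0) - 11)² = (-3 - 11)² = (-14)² = 196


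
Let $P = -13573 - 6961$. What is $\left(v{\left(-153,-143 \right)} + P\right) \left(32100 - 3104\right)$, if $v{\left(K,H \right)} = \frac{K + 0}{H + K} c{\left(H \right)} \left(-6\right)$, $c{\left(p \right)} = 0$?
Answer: $-595403864$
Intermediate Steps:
$P = -20534$
$v{\left(K,H \right)} = 0$ ($v{\left(K,H \right)} = \frac{K + 0}{H + K} 0 \left(-6\right) = \frac{K}{H + K} 0 \left(-6\right) = 0 \left(-6\right) = 0$)
$\left(v{\left(-153,-143 \right)} + P\right) \left(32100 - 3104\right) = \left(0 - 20534\right) \left(32100 - 3104\right) = \left(-20534\right) 28996 = -595403864$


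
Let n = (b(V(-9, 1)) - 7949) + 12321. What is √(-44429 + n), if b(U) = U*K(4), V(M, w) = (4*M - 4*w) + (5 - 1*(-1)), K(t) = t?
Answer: I*√40193 ≈ 200.48*I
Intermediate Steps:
V(M, w) = 6 - 4*w + 4*M (V(M, w) = (-4*w + 4*M) + (5 + 1) = (-4*w + 4*M) + 6 = 6 - 4*w + 4*M)
b(U) = 4*U (b(U) = U*4 = 4*U)
n = 4236 (n = (4*(6 - 4*1 + 4*(-9)) - 7949) + 12321 = (4*(6 - 4 - 36) - 7949) + 12321 = (4*(-34) - 7949) + 12321 = (-136 - 7949) + 12321 = -8085 + 12321 = 4236)
√(-44429 + n) = √(-44429 + 4236) = √(-40193) = I*√40193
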